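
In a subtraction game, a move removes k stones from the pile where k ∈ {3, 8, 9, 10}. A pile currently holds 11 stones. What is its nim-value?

Build the Grundy sequence with g(k) = mex{g(k−s) : s ∈ {3, 8, 9, 10}, s ≤ k}:
k:     0  1  2  3  4  5  6  7  8  9 10 11
g(k):  0  0  0  1  1  1  0  0  2  1  1  3
So g(11) = 3.

3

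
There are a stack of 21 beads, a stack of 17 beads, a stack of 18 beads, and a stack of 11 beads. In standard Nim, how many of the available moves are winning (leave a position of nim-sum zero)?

3

Write each in binary and XOR column by column:
  10101  (21)
  10001  (17)
  10010  (18)
  01011  (11)
  -----
  11101  (29)
The overall nim-sum is X = 29. A stack of size p has a winning move iff p XOR X < p (reduce it to p XOR X).
  21: 21 XOR 29 = 8 < 21 — winning move (to 8).
  17: 17 XOR 29 = 12 < 17 — winning move (to 12).
  18: 18 XOR 29 = 15 < 18 — winning move (to 15).
  11: 11 XOR 29 = 22 ≥ 11 — no move.
That gives 3 winning moves.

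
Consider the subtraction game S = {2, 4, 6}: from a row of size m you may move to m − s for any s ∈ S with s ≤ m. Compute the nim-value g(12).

Grundy values for subtraction set {2, 4, 6}:
g(0) = mex{} = 0
g(1) = mex{} = 0
g(2) = mex{0} = 1
g(3) = mex{0} = 1
g(4) = mex{0,1} = 2
g(5) = mex{0,1} = 2
g(6) = mex{0,1,2} = 3
g(7) = mex{0,1,2} = 3
g(8) = mex{1,2,3} = 0
g(9) = mex{1,2,3} = 0
g(10) = mex{0,2,3} = 1
g(11) = mex{0,2,3} = 1
g(12) = mex{0,1,3} = 2
So g(12) = 2.

2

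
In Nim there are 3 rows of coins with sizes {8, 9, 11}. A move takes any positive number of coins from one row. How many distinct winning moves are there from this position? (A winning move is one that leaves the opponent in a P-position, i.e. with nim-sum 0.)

Nim-sum: 8 ⊕ 9 ⊕ 11 = 10.
The overall nim-sum is X = 10. A row of size p has a winning move iff p XOR X < p (reduce it to p XOR X).
  8: 8 XOR 10 = 2 < 8 — winning move (to 2).
  9: 9 XOR 10 = 3 < 9 — winning move (to 3).
  11: 11 XOR 10 = 1 < 11 — winning move (to 1).
That gives 3 winning moves.

3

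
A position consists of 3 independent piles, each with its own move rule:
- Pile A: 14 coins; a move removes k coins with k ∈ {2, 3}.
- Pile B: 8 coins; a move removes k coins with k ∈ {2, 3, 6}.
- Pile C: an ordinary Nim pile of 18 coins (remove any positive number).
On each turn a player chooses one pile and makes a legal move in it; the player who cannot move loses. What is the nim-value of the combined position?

18

Build the Grundy sequence for pile A with g(k) = mex{g(k−s) : s ∈ {2, 3}, s ≤ k}:
k:     0  1  2  3  4  5  6  7  8  9 10 11 12 13 14
g(k):  0  0  1  1  2  0  0  1  1  2  0  0  1  1  2
So g(14) = 2.
Build the Grundy sequence for pile B with g(k) = mex{g(k−s) : s ∈ {2, 3, 6}, s ≤ k}:
g(0) = mex{} = 0
g(1) = mex{} = 0
g(2) = mex{0} = 1
g(3) = mex{0} = 1
g(4) = mex{0,1} = 2
g(5) = mex{1} = 0
g(6) = mex{0,1,2} = 3
g(7) = mex{0,2} = 1
g(8) = mex{0,1,3} = 2
So g(8) = 2.
Pile C is a plain Nim pile of size 18, so its Grundy value is 18.
By the Sprague-Grundy theorem, the Grundy value of a sum of independent games is the XOR of the component values.
Combined value = 2 ⊕ 2 ⊕ 18 = 18.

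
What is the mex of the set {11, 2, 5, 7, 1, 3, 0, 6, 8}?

4

The values 0, 1, 2, 3 are all present; 4 is the first non-negative integer missing from the set.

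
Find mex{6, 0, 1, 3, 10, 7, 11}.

The values 0, 1 are all present; 2 is the first non-negative integer missing from the set.

2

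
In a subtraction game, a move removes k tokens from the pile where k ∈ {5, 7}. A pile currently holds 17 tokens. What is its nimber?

Grundy values for subtraction set {5, 7}:
k:     0  1  2  3  4  5  6  7  8  9 10 11 12 13 14 15 16 17
g(k):  0  0  0  0  0  1  1  1  1  1  2  2  0  0  0  0  0  1
So g(17) = 1.

1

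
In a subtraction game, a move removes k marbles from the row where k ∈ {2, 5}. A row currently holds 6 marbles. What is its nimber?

Compute g(0), g(1), … for moves {2, 5}:
k:     0  1  2  3  4  5  6
g(k):  0  0  1  1  0  2  1
So g(6) = 1.

1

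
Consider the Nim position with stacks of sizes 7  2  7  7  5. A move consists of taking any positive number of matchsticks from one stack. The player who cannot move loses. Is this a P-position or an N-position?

P-position

Compute the nim-sum pairwise:
7 ^ 2 = 5
5 ^ 7 = 2
2 ^ 7 = 5
5 ^ 5 = 0
The nim-sum is 0, so this is a P-position: the player to move is in a losing position under optimal play.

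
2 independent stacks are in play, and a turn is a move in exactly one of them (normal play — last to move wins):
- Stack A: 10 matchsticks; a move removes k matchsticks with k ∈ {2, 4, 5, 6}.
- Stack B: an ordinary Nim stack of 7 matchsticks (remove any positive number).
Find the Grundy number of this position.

6

Build the Grundy sequence for stack A with g(k) = mex{g(k−s) : s ∈ {2, 4, 5, 6}, s ≤ k}:
g(0) = mex{} = 0
g(1) = mex{} = 0
g(2) = mex{0} = 1
g(3) = mex{0} = 1
g(4) = mex{0,1} = 2
g(5) = mex{0,1} = 2
g(6) = mex{0,1,2} = 3
g(7) = mex{0,1,2} = 3
g(8) = mex{1,2,3} = 0
g(9) = mex{1,2,3} = 0
g(10) = mex{0,2,3} = 1
So g(10) = 1.
Stack B is a plain Nim stack of size 7, so its Grundy value is 7.
By the Sprague-Grundy theorem, the Grundy value of a sum of independent games is the XOR of the component values.
Combined value = 1 XOR 7 = 6.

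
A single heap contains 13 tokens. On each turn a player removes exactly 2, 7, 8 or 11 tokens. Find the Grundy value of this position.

2

Compute g(0), g(1), … for moves {2, 7, 8, 11}:
k:     0  1  2  3  4  5  6  7  8  9 10 11 12 13
g(k):  0  0  1  1  0  0  1  1  2  2  0  3  1  2
So g(13) = 2.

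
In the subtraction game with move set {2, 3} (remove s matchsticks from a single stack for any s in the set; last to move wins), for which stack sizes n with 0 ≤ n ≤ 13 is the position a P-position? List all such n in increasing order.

0, 1, 5, 6, 10, 11

Compute g(0), g(1), … for moves {2, 3}:
k:     0  1  2  3  4  5  6  7  8  9 10 11 12 13
g(k):  0  0  1  1  2  0  0  1  1  2  0  0  1  1
The P-positions (g = 0) in 0..13 are 0, 1, 5, 6, 10, 11.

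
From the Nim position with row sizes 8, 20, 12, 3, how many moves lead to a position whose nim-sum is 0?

Bitwise XOR of the heap sizes:
  01000  (8)
  10100  (20)
  01100  (12)
  00011  (3)
  -----
  10011  (19)
The overall nim-sum is X = 19. A row of size p has a winning move iff p XOR X < p (reduce it to p XOR X).
  8: 8 XOR 19 = 27 ≥ 8 — no move.
  20: 20 XOR 19 = 7 < 20 — winning move (to 7).
  12: 12 XOR 19 = 31 ≥ 12 — no move.
  3: 3 XOR 19 = 16 ≥ 3 — no move.
That gives 1 winning move.

1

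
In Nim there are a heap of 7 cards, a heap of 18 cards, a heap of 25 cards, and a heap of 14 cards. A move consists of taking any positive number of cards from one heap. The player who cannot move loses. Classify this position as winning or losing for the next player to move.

Bitwise XOR of the heap sizes:
  00111  (7)
  10010  (18)
  11001  (25)
  01110  (14)
  -----
  00010  (2)
The nim-sum is 2 ≠ 0, so this is an N-position: the player to move can win.

Winning position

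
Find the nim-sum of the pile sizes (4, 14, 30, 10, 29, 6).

5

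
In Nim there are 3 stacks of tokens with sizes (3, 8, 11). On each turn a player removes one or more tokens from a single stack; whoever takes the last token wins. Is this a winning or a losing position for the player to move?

Nim-sum: 3 XOR 8 XOR 11 = 0.
The nim-sum is 0, so this is a P-position: the player to move is in a losing position under optimal play.

Losing position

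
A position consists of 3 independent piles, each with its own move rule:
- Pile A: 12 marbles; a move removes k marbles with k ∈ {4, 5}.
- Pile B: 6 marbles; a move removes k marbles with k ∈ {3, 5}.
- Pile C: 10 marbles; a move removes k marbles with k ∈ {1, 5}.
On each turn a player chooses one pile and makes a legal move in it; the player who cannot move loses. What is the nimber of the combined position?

2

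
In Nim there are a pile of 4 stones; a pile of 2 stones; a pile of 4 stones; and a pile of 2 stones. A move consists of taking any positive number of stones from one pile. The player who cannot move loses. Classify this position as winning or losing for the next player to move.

Compute the nim-sum pairwise:
4 ⊕ 2 = 6
6 ⊕ 4 = 2
2 ⊕ 2 = 0
The nim-sum is 0, so this is a P-position: the player to move is in a losing position under optimal play.

Losing position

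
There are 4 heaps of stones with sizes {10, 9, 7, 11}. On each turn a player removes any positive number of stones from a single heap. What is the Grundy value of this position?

15

Write each in binary and XOR column by column:
  1010  (10)
  1001  (9)
  0111  (7)
  1011  (11)
  ----
  1111  (15)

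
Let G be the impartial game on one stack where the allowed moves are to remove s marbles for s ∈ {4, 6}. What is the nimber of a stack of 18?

Build the Grundy sequence with g(k) = mex{g(k−s) : s ∈ {4, 6}, s ≤ k}:
k:     0  1  2  3  4  5  6  7  8  9 10 11 12 13 14 15 16 17 18
g(k):  0  0  0  0  1  1  1  1  2  2  0  0  0  0  1  1  1  1  2
So g(18) = 2.

2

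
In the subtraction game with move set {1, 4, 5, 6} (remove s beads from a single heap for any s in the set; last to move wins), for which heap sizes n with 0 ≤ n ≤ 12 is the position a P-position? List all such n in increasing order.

Compute g(0), g(1), … for moves {1, 4, 5, 6}:
k:     0  1  2  3  4  5  6  7  8  9 10 11 12
g(k):  0  1  0  1  2  3  2  3  4  0  1  0  1
The P-positions (g = 0) in 0..12 are 0, 2, 9, 11.

0, 2, 9, 11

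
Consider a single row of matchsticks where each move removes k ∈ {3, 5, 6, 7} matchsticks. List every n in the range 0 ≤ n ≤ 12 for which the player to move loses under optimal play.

0, 1, 2, 10, 11, 12

Compute g(0), g(1), … for moves {3, 5, 6, 7}:
g(0) = mex{} = 0
g(1) = mex{} = 0
g(2) = mex{} = 0
g(3) = mex{0} = 1
g(4) = mex{0} = 1
g(5) = mex{0} = 1
g(6) = mex{0,1} = 2
g(7) = mex{0,1} = 2
g(8) = mex{0,1} = 2
g(9) = mex{0,1,2} = 3
g(10) = mex{1,2} = 0
g(11) = mex{1,2} = 0
g(12) = mex{1,2,3} = 0
The P-positions (g = 0) in 0..12 are 0, 1, 2, 10, 11, 12.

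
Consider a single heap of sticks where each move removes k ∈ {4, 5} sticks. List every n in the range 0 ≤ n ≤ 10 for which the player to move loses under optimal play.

0, 1, 2, 3, 9, 10

Grundy values for subtraction set {4, 5}:
k:     0  1  2  3  4  5  6  7  8  9 10
g(k):  0  0  0  0  1  1  1  1  2  0  0
The P-positions (g = 0) in 0..10 are 0, 1, 2, 3, 9, 10.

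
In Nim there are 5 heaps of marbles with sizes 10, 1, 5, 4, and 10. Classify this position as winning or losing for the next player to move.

Compute the nim-sum pairwise:
10 XOR 1 = 11
11 XOR 5 = 14
14 XOR 4 = 10
10 XOR 10 = 0
The nim-sum is 0, so this is a P-position: the player to move is in a losing position under optimal play.

Losing position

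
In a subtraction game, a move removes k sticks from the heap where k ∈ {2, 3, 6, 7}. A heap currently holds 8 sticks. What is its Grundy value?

2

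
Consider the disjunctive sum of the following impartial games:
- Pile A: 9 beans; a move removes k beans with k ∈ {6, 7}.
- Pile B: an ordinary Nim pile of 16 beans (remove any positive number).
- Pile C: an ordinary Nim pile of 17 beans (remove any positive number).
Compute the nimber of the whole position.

Grundy values for pile A (subtraction set {6, 7}):
g(0) = mex{} = 0
g(1) = mex{} = 0
g(2) = mex{} = 0
g(3) = mex{} = 0
g(4) = mex{} = 0
g(5) = mex{} = 0
g(6) = mex{0} = 1
g(7) = mex{0} = 1
g(8) = mex{0} = 1
g(9) = mex{0} = 1
So g(9) = 1.
Pile B is a plain Nim pile of size 16, so its Grundy value is 16.
Pile C is a plain Nim pile of size 17, so its Grundy value is 17.
The value of a disjunctive sum is the nim-sum of the parts.
Combined value = 1 XOR 16 XOR 17 = 0.

0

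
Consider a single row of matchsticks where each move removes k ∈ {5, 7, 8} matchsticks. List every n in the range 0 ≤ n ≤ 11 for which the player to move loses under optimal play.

0, 1, 2, 3, 4

Build the Grundy sequence with g(k) = mex{g(k−s) : s ∈ {5, 7, 8}, s ≤ k}:
g(0) = mex{} = 0
g(1) = mex{} = 0
g(2) = mex{} = 0
g(3) = mex{} = 0
g(4) = mex{} = 0
g(5) = mex{0} = 1
g(6) = mex{0} = 1
g(7) = mex{0} = 1
g(8) = mex{0} = 1
g(9) = mex{0} = 1
g(10) = mex{0,1} = 2
g(11) = mex{0,1} = 2
The P-positions (g = 0) in 0..11 are 0, 1, 2, 3, 4.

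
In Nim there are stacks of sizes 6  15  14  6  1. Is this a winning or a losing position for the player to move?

Compute the nim-sum pairwise:
6 XOR 15 = 9
9 XOR 14 = 7
7 XOR 6 = 1
1 XOR 1 = 0
The nim-sum is 0, so this is a P-position: the player to move is in a losing position under optimal play.

Losing position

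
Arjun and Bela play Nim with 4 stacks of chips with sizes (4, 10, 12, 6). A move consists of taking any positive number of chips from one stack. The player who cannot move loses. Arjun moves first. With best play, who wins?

Write each in binary and XOR column by column:
  0100  (4)
  1010  (10)
  1100  (12)
  0110  (6)
  ----
  0100  (4)
The nim-sum is 4 ≠ 0, so this is an N-position: the player to move can win; Arjun has a winning move.

Arjun wins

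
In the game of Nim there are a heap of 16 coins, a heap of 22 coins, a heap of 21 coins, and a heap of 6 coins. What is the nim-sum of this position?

Nim-sum: 16 ⊕ 22 ⊕ 21 ⊕ 6 = 21.

21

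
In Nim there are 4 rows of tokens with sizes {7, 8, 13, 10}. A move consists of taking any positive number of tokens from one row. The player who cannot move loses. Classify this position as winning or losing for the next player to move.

Winning position

Nim-sum: 7 ⊕ 8 ⊕ 13 ⊕ 10 = 8.
The nim-sum is 8 ≠ 0, so this is an N-position: the player to move can win.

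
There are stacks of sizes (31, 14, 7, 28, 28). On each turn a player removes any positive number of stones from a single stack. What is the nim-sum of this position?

22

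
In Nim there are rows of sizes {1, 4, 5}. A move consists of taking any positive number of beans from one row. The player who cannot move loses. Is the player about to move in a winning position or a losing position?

Write each in binary and XOR column by column:
  001  (1)
  100  (4)
  101  (5)
  ---
  000  (0)
The nim-sum is 0, so this is a P-position: the player to move is in a losing position under optimal play.

Losing position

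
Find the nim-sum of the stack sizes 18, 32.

50

Compute the nim-sum pairwise:
18 XOR 32 = 50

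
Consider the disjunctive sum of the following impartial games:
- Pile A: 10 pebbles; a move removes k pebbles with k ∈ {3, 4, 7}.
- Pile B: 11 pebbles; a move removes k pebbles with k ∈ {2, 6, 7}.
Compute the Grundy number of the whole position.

Grundy values for pile A (subtraction set {3, 4, 7}):
k:     0  1  2  3  4  5  6  7  8  9 10
g(k):  0  0  0  1  1  1  2  2  2  3  0
So g(10) = 0.
Grundy values for pile B (subtraction set {2, 6, 7}):
g(0) = mex{} = 0
g(1) = mex{} = 0
g(2) = mex{0} = 1
g(3) = mex{0} = 1
g(4) = mex{1} = 0
g(5) = mex{1} = 0
g(6) = mex{0} = 1
g(7) = mex{0} = 1
g(8) = mex{0,1} = 2
g(9) = mex{1} = 0
g(10) = mex{0,1,2} = 3
g(11) = mex{0} = 1
So g(11) = 1.
By the Sprague-Grundy theorem, the Grundy value of a sum of independent games is the XOR of the component values.
Combined value = 0 ⊕ 1 = 1.

1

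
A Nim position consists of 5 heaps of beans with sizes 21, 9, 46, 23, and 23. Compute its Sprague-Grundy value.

50

Nim-sum: 21 ^ 9 ^ 46 ^ 23 ^ 23 = 50.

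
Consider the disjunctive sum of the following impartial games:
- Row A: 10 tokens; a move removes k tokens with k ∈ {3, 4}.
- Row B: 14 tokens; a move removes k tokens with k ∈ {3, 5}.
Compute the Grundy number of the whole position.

3

Build the Grundy sequence for row A with g(k) = mex{g(k−s) : s ∈ {3, 4}, s ≤ k}:
g(0) = mex{} = 0
g(1) = mex{} = 0
g(2) = mex{} = 0
g(3) = mex{0} = 1
g(4) = mex{0} = 1
g(5) = mex{0} = 1
g(6) = mex{0,1} = 2
g(7) = mex{1} = 0
g(8) = mex{1} = 0
g(9) = mex{1,2} = 0
g(10) = mex{0,2} = 1
So g(10) = 1.
Build the Grundy sequence for row B with g(k) = mex{g(k−s) : s ∈ {3, 5}, s ≤ k}:
k:     0  1  2  3  4  5  6  7  8  9 10 11 12 13 14
g(k):  0  0  0  1  1  1  2  2  0  0  0  1  1  1  2
So g(14) = 2.
The value of a disjunctive sum is the nim-sum of the parts.
Combined value = 1 ⊕ 2 = 3.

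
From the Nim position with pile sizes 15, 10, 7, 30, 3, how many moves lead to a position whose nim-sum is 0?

Write each in binary and XOR column by column:
  01111  (15)
  01010  (10)
  00111  (7)
  11110  (30)
  00011  (3)
  -----
  11111  (31)
The overall nim-sum is X = 31. A pile of size p has a winning move iff p XOR X < p (reduce it to p XOR X).
  15: 15 XOR 31 = 16 ≥ 15 — no move.
  10: 10 XOR 31 = 21 ≥ 10 — no move.
  7: 7 XOR 31 = 24 ≥ 7 — no move.
  30: 30 XOR 31 = 1 < 30 — winning move (to 1).
  3: 3 XOR 31 = 28 ≥ 3 — no move.
That gives 1 winning move.

1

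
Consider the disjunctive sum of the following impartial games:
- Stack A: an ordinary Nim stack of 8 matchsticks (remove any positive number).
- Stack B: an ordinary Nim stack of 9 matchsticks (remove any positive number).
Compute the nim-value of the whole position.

1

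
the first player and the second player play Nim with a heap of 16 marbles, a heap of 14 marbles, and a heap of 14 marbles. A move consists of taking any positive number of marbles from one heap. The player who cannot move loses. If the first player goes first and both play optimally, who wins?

the first player wins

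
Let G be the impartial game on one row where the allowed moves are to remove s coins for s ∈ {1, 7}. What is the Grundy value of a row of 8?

Compute g(0), g(1), … for moves {1, 7}:
g(0) = mex{} = 0
g(1) = mex{0} = 1
g(2) = mex{1} = 0
g(3) = mex{0} = 1
g(4) = mex{1} = 0
g(5) = mex{0} = 1
g(6) = mex{1} = 0
g(7) = mex{0} = 1
g(8) = mex{1} = 0
So g(8) = 0.

0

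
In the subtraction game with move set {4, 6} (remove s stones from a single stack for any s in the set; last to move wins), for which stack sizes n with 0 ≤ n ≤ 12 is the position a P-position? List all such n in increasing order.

Compute g(0), g(1), … for moves {4, 6}:
k:     0  1  2  3  4  5  6  7  8  9 10 11 12
g(k):  0  0  0  0  1  1  1  1  2  2  0  0  0
The P-positions (g = 0) in 0..12 are 0, 1, 2, 3, 10, 11, 12.

0, 1, 2, 3, 10, 11, 12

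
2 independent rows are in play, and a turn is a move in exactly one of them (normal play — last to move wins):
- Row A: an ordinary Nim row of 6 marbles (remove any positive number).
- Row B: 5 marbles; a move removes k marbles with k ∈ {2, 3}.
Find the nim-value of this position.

Row A is a plain Nim row of size 6, so its Grundy value is 6.
For row B, compute g(0), g(1), … with moves {2, 3}:
g(0) = mex{} = 0
g(1) = mex{} = 0
g(2) = mex{0} = 1
g(3) = mex{0} = 1
g(4) = mex{0,1} = 2
g(5) = mex{1} = 0
So g(5) = 0.
The value of a disjunctive sum is the nim-sum of the parts.
Combined value = 6 XOR 0 = 6.

6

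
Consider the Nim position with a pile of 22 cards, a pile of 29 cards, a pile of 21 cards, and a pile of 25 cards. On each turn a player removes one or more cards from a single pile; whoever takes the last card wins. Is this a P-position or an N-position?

N-position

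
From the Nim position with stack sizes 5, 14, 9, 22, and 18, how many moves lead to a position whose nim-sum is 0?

3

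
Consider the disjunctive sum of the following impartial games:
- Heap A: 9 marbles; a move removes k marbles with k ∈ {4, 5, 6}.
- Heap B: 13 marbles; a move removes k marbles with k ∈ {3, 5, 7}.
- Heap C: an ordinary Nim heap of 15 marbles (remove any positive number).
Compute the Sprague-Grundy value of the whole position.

For heap A, compute g(0), g(1), … with moves {4, 5, 6}:
k:     0  1  2  3  4  5  6  7  8  9
g(k):  0  0  0  0  1  1  1  1  2  2
So g(9) = 2.
For heap B, compute g(0), g(1), … with moves {3, 5, 7}:
k:     0  1  2  3  4  5  6  7  8  9 10 11 12 13
g(k):  0  0  0  1  1  1  2  2  2  3  0  0  0  1
So g(13) = 1.
Heap C is a plain Nim heap of size 15, so its Grundy value is 15.
The value of a disjunctive sum is the nim-sum of the parts.
Combined value = 2 XOR 1 XOR 15 = 12.

12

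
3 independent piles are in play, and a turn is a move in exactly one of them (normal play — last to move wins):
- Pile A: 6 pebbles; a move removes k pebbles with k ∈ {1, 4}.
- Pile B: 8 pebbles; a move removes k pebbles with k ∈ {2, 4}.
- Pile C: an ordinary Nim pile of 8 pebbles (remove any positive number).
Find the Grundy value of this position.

8

Grundy values for pile A (subtraction set {1, 4}):
k:     0  1  2  3  4  5  6
g(k):  0  1  0  1  2  0  1
So g(6) = 1.
Grundy values for pile B (subtraction set {2, 4}):
k:     0  1  2  3  4  5  6  7  8
g(k):  0  0  1  1  2  2  0  0  1
So g(8) = 1.
Pile C is a plain Nim pile of size 8, so its Grundy value is 8.
By the Sprague-Grundy theorem, the Grundy value of a sum of independent games is the XOR of the component values.
Combined value = 1 XOR 1 XOR 8 = 8.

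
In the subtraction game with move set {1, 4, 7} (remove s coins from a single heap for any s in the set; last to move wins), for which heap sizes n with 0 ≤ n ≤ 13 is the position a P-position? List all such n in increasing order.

0, 2, 5, 8, 10, 13

Compute g(0), g(1), … for moves {1, 4, 7}:
g(0) = mex{} = 0
g(1) = mex{0} = 1
g(2) = mex{1} = 0
g(3) = mex{0} = 1
g(4) = mex{0,1} = 2
g(5) = mex{1,2} = 0
g(6) = mex{0} = 1
g(7) = mex{0,1} = 2
g(8) = mex{1,2} = 0
g(9) = mex{0} = 1
g(10) = mex{1} = 0
g(11) = mex{0,2} = 1
g(12) = mex{0,1} = 2
g(13) = mex{1,2} = 0
The P-positions (g = 0) in 0..13 are 0, 2, 5, 8, 10, 13.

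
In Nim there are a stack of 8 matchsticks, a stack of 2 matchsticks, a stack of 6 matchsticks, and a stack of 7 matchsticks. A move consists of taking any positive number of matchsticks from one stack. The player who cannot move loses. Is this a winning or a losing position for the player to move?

Bitwise XOR of the heap sizes:
  1000  (8)
  0010  (2)
  0110  (6)
  0111  (7)
  ----
  1011  (11)
The nim-sum is 11 ≠ 0, so this is an N-position: the player to move can win.

Winning position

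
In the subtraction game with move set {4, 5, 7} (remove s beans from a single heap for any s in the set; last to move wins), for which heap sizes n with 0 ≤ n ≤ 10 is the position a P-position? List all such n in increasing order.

Build the Grundy sequence with g(k) = mex{g(k−s) : s ∈ {4, 5, 7}, s ≤ k}:
g(0) = mex{} = 0
g(1) = mex{} = 0
g(2) = mex{} = 0
g(3) = mex{} = 0
g(4) = mex{0} = 1
g(5) = mex{0} = 1
g(6) = mex{0} = 1
g(7) = mex{0} = 1
g(8) = mex{0,1} = 2
g(9) = mex{0,1} = 2
g(10) = mex{0,1} = 2
The P-positions (g = 0) in 0..10 are 0, 1, 2, 3.

0, 1, 2, 3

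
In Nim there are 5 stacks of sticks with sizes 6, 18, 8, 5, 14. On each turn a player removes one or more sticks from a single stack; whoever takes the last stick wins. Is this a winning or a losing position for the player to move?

Winning position

Compute the nim-sum pairwise:
6 ⊕ 18 = 20
20 ⊕ 8 = 28
28 ⊕ 5 = 25
25 ⊕ 14 = 23
The nim-sum is 23 ≠ 0, so this is an N-position: the player to move can win.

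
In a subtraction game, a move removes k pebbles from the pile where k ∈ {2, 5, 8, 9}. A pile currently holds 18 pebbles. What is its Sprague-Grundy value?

0

Compute g(0), g(1), … for moves {2, 5, 8, 9}:
k:     0  1  2  3  4  5  6  7  8  9 10 11 12 13 14 15 16 17 18
g(k):  0  0  1  1  0  2  1  0  2  1  3  0  2  1  0  2  1  0  0
So g(18) = 0.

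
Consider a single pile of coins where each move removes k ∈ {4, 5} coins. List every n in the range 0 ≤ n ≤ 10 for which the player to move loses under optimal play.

0, 1, 2, 3, 9, 10

Grundy values for subtraction set {4, 5}:
k:     0  1  2  3  4  5  6  7  8  9 10
g(k):  0  0  0  0  1  1  1  1  2  0  0
The P-positions (g = 0) in 0..10 are 0, 1, 2, 3, 9, 10.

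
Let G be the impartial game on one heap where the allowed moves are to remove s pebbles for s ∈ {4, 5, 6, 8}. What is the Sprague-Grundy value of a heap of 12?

0

Compute g(0), g(1), … for moves {4, 5, 6, 8}:
g(0) = mex{} = 0
g(1) = mex{} = 0
g(2) = mex{} = 0
g(3) = mex{} = 0
g(4) = mex{0} = 1
g(5) = mex{0} = 1
g(6) = mex{0} = 1
g(7) = mex{0} = 1
g(8) = mex{0,1} = 2
g(9) = mex{0,1} = 2
g(10) = mex{0,1} = 2
g(11) = mex{0,1} = 2
g(12) = mex{1,2} = 0
So g(12) = 0.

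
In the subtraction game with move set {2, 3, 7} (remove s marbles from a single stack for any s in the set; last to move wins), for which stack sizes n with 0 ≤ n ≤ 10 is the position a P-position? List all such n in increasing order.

0, 1, 5, 6, 10

Grundy values for subtraction set {2, 3, 7}:
g(0) = mex{} = 0
g(1) = mex{} = 0
g(2) = mex{0} = 1
g(3) = mex{0} = 1
g(4) = mex{0,1} = 2
g(5) = mex{1} = 0
g(6) = mex{1,2} = 0
g(7) = mex{0,2} = 1
g(8) = mex{0} = 1
g(9) = mex{0,1} = 2
g(10) = mex{1} = 0
The P-positions (g = 0) in 0..10 are 0, 1, 5, 6, 10.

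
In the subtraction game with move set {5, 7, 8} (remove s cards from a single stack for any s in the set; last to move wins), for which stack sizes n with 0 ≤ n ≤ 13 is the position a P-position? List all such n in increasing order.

Build the Grundy sequence with g(k) = mex{g(k−s) : s ∈ {5, 7, 8}, s ≤ k}:
k:     0  1  2  3  4  5  6  7  8  9 10 11 12 13
g(k):  0  0  0  0  0  1  1  1  1  1  2  2  2  0
The P-positions (g = 0) in 0..13 are 0, 1, 2, 3, 4, 13.

0, 1, 2, 3, 4, 13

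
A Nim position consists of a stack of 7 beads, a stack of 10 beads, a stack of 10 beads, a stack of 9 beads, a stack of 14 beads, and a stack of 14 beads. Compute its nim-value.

14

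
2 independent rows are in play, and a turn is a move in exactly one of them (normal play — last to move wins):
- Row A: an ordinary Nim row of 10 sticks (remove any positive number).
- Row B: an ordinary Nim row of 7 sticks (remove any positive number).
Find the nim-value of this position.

13

Row A is a plain Nim row of size 10, so its Grundy value is 10.
Row B is a plain Nim row of size 7, so its Grundy value is 7.
The value of a disjunctive sum is the nim-sum of the parts.
Combined value = 10 XOR 7 = 13.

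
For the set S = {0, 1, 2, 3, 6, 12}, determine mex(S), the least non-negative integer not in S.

4

The values 0, 1, 2, 3 are all present; 4 is the first non-negative integer missing from the set.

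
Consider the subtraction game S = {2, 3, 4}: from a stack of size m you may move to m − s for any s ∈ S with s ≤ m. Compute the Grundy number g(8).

Grundy values for subtraction set {2, 3, 4}:
k:     0  1  2  3  4  5  6  7  8
g(k):  0  0  1  1  2  2  0  0  1
So g(8) = 1.

1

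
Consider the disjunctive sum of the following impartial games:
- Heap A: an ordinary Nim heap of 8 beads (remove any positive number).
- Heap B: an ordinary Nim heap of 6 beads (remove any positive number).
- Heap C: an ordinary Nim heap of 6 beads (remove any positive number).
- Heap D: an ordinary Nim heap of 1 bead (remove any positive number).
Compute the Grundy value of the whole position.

9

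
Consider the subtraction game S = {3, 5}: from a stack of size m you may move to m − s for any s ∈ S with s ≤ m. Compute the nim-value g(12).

Build the Grundy sequence with g(k) = mex{g(k−s) : s ∈ {3, 5}, s ≤ k}:
k:     0  1  2  3  4  5  6  7  8  9 10 11 12
g(k):  0  0  0  1  1  1  2  2  0  0  0  1  1
So g(12) = 1.

1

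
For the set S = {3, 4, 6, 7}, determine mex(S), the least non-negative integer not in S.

0 is not in the set, so the mex is 0.

0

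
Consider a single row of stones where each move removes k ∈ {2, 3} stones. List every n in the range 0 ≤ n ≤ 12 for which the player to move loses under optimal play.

0, 1, 5, 6, 10, 11

Compute g(0), g(1), … for moves {2, 3}:
k:     0  1  2  3  4  5  6  7  8  9 10 11 12
g(k):  0  0  1  1  2  0  0  1  1  2  0  0  1
The P-positions (g = 0) in 0..12 are 0, 1, 5, 6, 10, 11.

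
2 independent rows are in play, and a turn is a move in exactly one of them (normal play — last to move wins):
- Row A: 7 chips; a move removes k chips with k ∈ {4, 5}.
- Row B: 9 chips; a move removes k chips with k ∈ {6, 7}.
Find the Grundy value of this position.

Grundy values for row A (subtraction set {4, 5}):
g(0) = mex{} = 0
g(1) = mex{} = 0
g(2) = mex{} = 0
g(3) = mex{} = 0
g(4) = mex{0} = 1
g(5) = mex{0} = 1
g(6) = mex{0} = 1
g(7) = mex{0} = 1
So g(7) = 1.
For row B, compute g(0), g(1), … with moves {6, 7}:
k:     0  1  2  3  4  5  6  7  8  9
g(k):  0  0  0  0  0  0  1  1  1  1
So g(9) = 1.
By the Sprague-Grundy theorem, the Grundy value of a sum of independent games is the XOR of the component values.
Combined value = 1 XOR 1 = 0.

0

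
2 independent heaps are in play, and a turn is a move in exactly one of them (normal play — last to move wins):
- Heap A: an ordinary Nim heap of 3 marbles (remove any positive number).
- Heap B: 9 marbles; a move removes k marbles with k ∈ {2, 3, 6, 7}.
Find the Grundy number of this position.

3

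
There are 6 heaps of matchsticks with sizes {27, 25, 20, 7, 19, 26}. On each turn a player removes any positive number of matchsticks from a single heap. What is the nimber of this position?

Nim-sum: 27 ^ 25 ^ 20 ^ 7 ^ 19 ^ 26 = 24.

24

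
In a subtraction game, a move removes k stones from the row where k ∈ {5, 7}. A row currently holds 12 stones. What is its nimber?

Build the Grundy sequence with g(k) = mex{g(k−s) : s ∈ {5, 7}, s ≤ k}:
g(0) = mex{} = 0
g(1) = mex{} = 0
g(2) = mex{} = 0
g(3) = mex{} = 0
g(4) = mex{} = 0
g(5) = mex{0} = 1
g(6) = mex{0} = 1
g(7) = mex{0} = 1
g(8) = mex{0} = 1
g(9) = mex{0} = 1
g(10) = mex{0,1} = 2
g(11) = mex{0,1} = 2
g(12) = mex{1} = 0
So g(12) = 0.

0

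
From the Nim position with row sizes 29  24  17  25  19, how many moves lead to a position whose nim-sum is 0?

Write each in binary and XOR column by column:
  11101  (29)
  11000  (24)
  10001  (17)
  11001  (25)
  10011  (19)
  -----
  11110  (30)
The overall nim-sum is X = 30. A row of size p has a winning move iff p XOR X < p (reduce it to p XOR X).
  29: 29 XOR 30 = 3 < 29 — winning move (to 3).
  24: 24 XOR 30 = 6 < 24 — winning move (to 6).
  17: 17 XOR 30 = 15 < 17 — winning move (to 15).
  25: 25 XOR 30 = 7 < 25 — winning move (to 7).
  19: 19 XOR 30 = 13 < 19 — winning move (to 13).
That gives 5 winning moves.

5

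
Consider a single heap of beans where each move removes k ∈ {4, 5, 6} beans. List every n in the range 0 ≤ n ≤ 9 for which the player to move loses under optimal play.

0, 1, 2, 3

Build the Grundy sequence with g(k) = mex{g(k−s) : s ∈ {4, 5, 6}, s ≤ k}:
g(0) = mex{} = 0
g(1) = mex{} = 0
g(2) = mex{} = 0
g(3) = mex{} = 0
g(4) = mex{0} = 1
g(5) = mex{0} = 1
g(6) = mex{0} = 1
g(7) = mex{0} = 1
g(8) = mex{0,1} = 2
g(9) = mex{0,1} = 2
The P-positions (g = 0) in 0..9 are 0, 1, 2, 3.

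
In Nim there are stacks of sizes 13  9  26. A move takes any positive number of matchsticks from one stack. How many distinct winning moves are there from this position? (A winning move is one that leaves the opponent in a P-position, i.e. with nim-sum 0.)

Compute the nim-sum pairwise:
13 XOR 9 = 4
4 XOR 26 = 30
The overall nim-sum is X = 30. A stack of size p has a winning move iff p XOR X < p (reduce it to p XOR X).
  13: 13 XOR 30 = 19 ≥ 13 — no move.
  9: 9 XOR 30 = 23 ≥ 9 — no move.
  26: 26 XOR 30 = 4 < 26 — winning move (to 4).
That gives 1 winning move.

1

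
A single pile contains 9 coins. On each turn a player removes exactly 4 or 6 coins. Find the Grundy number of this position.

2

Compute g(0), g(1), … for moves {4, 6}:
g(0) = mex{} = 0
g(1) = mex{} = 0
g(2) = mex{} = 0
g(3) = mex{} = 0
g(4) = mex{0} = 1
g(5) = mex{0} = 1
g(6) = mex{0} = 1
g(7) = mex{0} = 1
g(8) = mex{0,1} = 2
g(9) = mex{0,1} = 2
So g(9) = 2.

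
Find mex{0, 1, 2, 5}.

3

The values 0, 1, 2 are all present; 3 is the first non-negative integer missing from the set.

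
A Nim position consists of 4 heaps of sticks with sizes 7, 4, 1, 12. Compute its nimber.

14

In binary:
  0111  (7)
  0100  (4)
  0001  (1)
  1100  (12)
  ----
  1110  (14)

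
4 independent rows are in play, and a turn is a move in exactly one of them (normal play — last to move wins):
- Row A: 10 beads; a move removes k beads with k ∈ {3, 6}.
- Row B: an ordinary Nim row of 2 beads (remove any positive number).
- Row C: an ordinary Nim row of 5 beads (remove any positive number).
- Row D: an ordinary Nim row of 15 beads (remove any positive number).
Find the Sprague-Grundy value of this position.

8

Build the Grundy sequence for row A with g(k) = mex{g(k−s) : s ∈ {3, 6}, s ≤ k}:
k:     0  1  2  3  4  5  6  7  8  9 10
g(k):  0  0  0  1  1  1  2  2  2  0  0
So g(10) = 0.
Row B is a plain Nim row of size 2, so its Grundy value is 2.
Row C is a plain Nim row of size 5, so its Grundy value is 5.
Row D is a plain Nim row of size 15, so its Grundy value is 15.
By the Sprague-Grundy theorem, the Grundy value of a sum of independent games is the XOR of the component values.
Combined value = 0 XOR 2 XOR 5 XOR 15 = 8.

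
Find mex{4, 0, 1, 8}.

The values 0, 1 are all present; 2 is the first non-negative integer missing from the set.

2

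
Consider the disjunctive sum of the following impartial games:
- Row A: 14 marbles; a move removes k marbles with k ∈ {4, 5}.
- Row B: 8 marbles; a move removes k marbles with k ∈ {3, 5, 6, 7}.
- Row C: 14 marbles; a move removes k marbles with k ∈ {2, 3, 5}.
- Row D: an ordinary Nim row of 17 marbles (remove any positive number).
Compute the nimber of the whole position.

Build the Grundy sequence for row A with g(k) = mex{g(k−s) : s ∈ {4, 5}, s ≤ k}:
k:     0  1  2  3  4  5  6  7  8  9 10 11 12 13 14
g(k):  0  0  0  0  1  1  1  1  2  0  0  0  0  1  1
So g(14) = 1.
Build the Grundy sequence for row B with g(k) = mex{g(k−s) : s ∈ {3, 5, 6, 7}, s ≤ k}:
k:     0  1  2  3  4  5  6  7  8
g(k):  0  0  0  1  1  1  2  2  2
So g(8) = 2.
For row C, compute g(0), g(1), … with moves {2, 3, 5}:
g(0) = mex{} = 0
g(1) = mex{} = 0
g(2) = mex{0} = 1
g(3) = mex{0} = 1
g(4) = mex{0,1} = 2
g(5) = mex{0,1} = 2
g(6) = mex{0,1,2} = 3
g(7) = mex{1,2} = 0
g(8) = mex{1,2,3} = 0
g(9) = mex{0,2,3} = 1
g(10) = mex{0,2} = 1
g(11) = mex{0,1,3} = 2
g(12) = mex{0,1} = 2
g(13) = mex{0,1,2} = 3
g(14) = mex{1,2} = 0
So g(14) = 0.
Row D is a plain Nim row of size 17, so its Grundy value is 17.
By the Sprague-Grundy theorem, the Grundy value of a sum of independent games is the XOR of the component values.
Combined value = 1 XOR 2 XOR 0 XOR 17 = 18.

18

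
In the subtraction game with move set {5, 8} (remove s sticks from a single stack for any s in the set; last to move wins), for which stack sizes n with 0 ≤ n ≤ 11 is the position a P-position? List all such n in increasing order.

0, 1, 2, 3, 4

Compute g(0), g(1), … for moves {5, 8}:
g(0) = mex{} = 0
g(1) = mex{} = 0
g(2) = mex{} = 0
g(3) = mex{} = 0
g(4) = mex{} = 0
g(5) = mex{0} = 1
g(6) = mex{0} = 1
g(7) = mex{0} = 1
g(8) = mex{0} = 1
g(9) = mex{0} = 1
g(10) = mex{0,1} = 2
g(11) = mex{0,1} = 2
The P-positions (g = 0) in 0..11 are 0, 1, 2, 3, 4.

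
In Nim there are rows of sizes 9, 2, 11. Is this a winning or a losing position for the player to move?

Losing position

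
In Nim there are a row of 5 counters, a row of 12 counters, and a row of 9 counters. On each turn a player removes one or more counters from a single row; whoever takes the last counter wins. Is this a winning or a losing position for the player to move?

Nim-sum: 5 ^ 12 ^ 9 = 0.
The nim-sum is 0, so this is a P-position: the player to move is in a losing position under optimal play.

Losing position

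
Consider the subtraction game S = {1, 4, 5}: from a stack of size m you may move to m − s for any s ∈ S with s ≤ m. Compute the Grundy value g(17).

1

Build the Grundy sequence with g(k) = mex{g(k−s) : s ∈ {1, 4, 5}, s ≤ k}:
k:     0  1  2  3  4  5  6  7  8  9 10 11 12 13 14 15 16 17
g(k):  0  1  0  1  2  3  2  3  0  1  0  1  2  3  2  3  0  1
So g(17) = 1.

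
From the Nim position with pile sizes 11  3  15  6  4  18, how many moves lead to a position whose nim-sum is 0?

1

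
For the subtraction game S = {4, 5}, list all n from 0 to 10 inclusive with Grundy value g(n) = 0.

0, 1, 2, 3, 9, 10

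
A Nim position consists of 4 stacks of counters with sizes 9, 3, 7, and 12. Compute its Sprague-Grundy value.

1

Write each in binary and XOR column by column:
  1001  (9)
  0011  (3)
  0111  (7)
  1100  (12)
  ----
  0001  (1)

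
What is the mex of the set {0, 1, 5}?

The values 0, 1 are all present; 2 is the first non-negative integer missing from the set.

2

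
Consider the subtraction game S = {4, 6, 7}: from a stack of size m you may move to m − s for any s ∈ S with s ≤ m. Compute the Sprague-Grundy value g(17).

Grundy values for subtraction set {4, 6, 7}:
k:     0  1  2  3  4  5  6  7  8  9 10 11 12 13 14 15 16 17
g(k):  0  0  0  0  1  1  1  1  2  2  2  0  0  0  0  1  1  1
So g(17) = 1.

1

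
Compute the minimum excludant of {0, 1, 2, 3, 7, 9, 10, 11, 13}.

4

The values 0, 1, 2, 3 are all present; 4 is the first non-negative integer missing from the set.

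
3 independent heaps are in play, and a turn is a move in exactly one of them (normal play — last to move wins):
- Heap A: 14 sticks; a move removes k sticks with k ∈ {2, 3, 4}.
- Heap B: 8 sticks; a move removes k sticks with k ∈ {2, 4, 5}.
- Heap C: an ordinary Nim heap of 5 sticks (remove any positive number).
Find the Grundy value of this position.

4

Grundy values for heap A (subtraction set {2, 3, 4}):
g(0) = mex{} = 0
g(1) = mex{} = 0
g(2) = mex{0} = 1
g(3) = mex{0} = 1
g(4) = mex{0,1} = 2
g(5) = mex{0,1} = 2
g(6) = mex{1,2} = 0
g(7) = mex{1,2} = 0
g(8) = mex{0,2} = 1
g(9) = mex{0,2} = 1
g(10) = mex{0,1} = 2
g(11) = mex{0,1} = 2
g(12) = mex{1,2} = 0
g(13) = mex{1,2} = 0
g(14) = mex{0,2} = 1
So g(14) = 1.
Build the Grundy sequence for heap B with g(k) = mex{g(k−s) : s ∈ {2, 4, 5}, s ≤ k}:
g(0) = mex{} = 0
g(1) = mex{} = 0
g(2) = mex{0} = 1
g(3) = mex{0} = 1
g(4) = mex{0,1} = 2
g(5) = mex{0,1} = 2
g(6) = mex{0,1,2} = 3
g(7) = mex{1,2} = 0
g(8) = mex{1,2,3} = 0
So g(8) = 0.
Heap C is a plain Nim heap of size 5, so its Grundy value is 5.
By the Sprague-Grundy theorem, the Grundy value of a sum of independent games is the XOR of the component values.
Combined value = 1 XOR 0 XOR 5 = 4.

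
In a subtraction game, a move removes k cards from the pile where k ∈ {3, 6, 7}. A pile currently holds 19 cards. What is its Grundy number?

Build the Grundy sequence with g(k) = mex{g(k−s) : s ∈ {3, 6, 7}, s ≤ k}:
k:     0  1  2  3  4  5  6  7  8  9 10 11 12 13 14 15 16 17 18 19
g(k):  0  0  0  1  1  1  2  2  2  3  0  0  0  1  1  1  2  2  2  3
So g(19) = 3.

3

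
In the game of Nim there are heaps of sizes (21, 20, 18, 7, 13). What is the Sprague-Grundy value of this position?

25

Compute the nim-sum pairwise:
21 ⊕ 20 = 1
1 ⊕ 18 = 19
19 ⊕ 7 = 20
20 ⊕ 13 = 25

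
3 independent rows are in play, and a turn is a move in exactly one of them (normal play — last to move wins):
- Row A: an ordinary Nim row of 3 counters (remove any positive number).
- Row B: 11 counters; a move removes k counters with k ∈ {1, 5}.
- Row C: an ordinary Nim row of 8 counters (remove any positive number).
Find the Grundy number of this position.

10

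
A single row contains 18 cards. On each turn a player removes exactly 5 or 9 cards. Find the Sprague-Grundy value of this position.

0

Grundy values for subtraction set {5, 9}:
k:     0  1  2  3  4  5  6  7  8  9 10 11 12 13 14 15 16 17 18
g(k):  0  0  0  0  0  1  1  1  1  1  2  2  2  2  0  0  0  0  0
So g(18) = 0.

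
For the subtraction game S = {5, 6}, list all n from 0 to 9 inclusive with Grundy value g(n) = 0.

0, 1, 2, 3, 4

Grundy values for subtraction set {5, 6}:
g(0) = mex{} = 0
g(1) = mex{} = 0
g(2) = mex{} = 0
g(3) = mex{} = 0
g(4) = mex{} = 0
g(5) = mex{0} = 1
g(6) = mex{0} = 1
g(7) = mex{0} = 1
g(8) = mex{0} = 1
g(9) = mex{0} = 1
The P-positions (g = 0) in 0..9 are 0, 1, 2, 3, 4.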